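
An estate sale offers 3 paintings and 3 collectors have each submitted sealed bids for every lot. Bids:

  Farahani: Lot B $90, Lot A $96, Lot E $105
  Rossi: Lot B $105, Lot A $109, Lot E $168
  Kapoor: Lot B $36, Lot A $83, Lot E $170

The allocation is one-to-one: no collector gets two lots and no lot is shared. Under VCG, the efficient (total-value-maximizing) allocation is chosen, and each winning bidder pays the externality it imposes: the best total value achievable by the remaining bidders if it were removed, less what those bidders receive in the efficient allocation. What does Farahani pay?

Efficient allocation: Farahani→Lot A ($96), Rossi→Lot B ($105), Kapoor→Lot E ($170); total welfare W = $371.
Farahani receives Lot A at value $96, so the others get W − 96 = $275.
Without Farahani: best allocation of the remaining 2 bidders over all 3 lots is Rossi→Lot A ($109), Kapoor→Lot E ($170), total $279.
VCG payment = (others' best without Farahani) − (others' welfare with Farahani) = 279 − 275 = $4.

Farahani pays $4.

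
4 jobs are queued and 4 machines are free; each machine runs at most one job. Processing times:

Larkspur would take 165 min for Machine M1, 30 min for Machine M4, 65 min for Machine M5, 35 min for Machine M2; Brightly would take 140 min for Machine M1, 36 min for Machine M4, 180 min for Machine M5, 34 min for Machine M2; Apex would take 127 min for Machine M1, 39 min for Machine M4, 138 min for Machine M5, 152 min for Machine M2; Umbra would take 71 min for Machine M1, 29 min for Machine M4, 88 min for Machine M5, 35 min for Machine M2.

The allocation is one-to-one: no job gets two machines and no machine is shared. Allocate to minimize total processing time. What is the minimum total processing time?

Minimum total: 209 min

Treat this as an assignment problem: match each job to one machine.
Optimal: Larkspur→Machine M5 (65 min), Brightly→Machine M2 (34 min), Apex→Machine M4 (39 min), Umbra→Machine M1 (71 min) — total 65+34+39+71 = 209 min.
Column-greedy (each machine in turn goes to its cheapest remaining job) gives 273 min, worse by 64.
Next-best assignment: Larkspur→Machine M5, Brightly→Machine M2, Apex→Machine M1, Umbra→Machine M4 = 255 min.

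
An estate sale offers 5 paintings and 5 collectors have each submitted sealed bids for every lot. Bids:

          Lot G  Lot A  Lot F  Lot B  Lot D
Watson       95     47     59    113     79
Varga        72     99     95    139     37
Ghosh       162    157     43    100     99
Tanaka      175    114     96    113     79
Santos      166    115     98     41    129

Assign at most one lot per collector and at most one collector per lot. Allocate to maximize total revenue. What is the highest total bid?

Maximum total: $669

Treat this as an assignment problem: match each collector to one lot.
Optimal: Watson→Lot B ($113), Varga→Lot F ($95), Ghosh→Lot A ($157), Tanaka→Lot G ($175), Santos→Lot D ($129) — total 113+95+157+175+129 = $669.
Max-entry greedy (repeatedly take the single best remaining cell) gives $659, worse by 10.
Next-best assignment: Watson→Lot F, Varga→Lot B, Ghosh→Lot A, Tanaka→Lot G, Santos→Lot D = $659.
Every other assignment is strictly worse.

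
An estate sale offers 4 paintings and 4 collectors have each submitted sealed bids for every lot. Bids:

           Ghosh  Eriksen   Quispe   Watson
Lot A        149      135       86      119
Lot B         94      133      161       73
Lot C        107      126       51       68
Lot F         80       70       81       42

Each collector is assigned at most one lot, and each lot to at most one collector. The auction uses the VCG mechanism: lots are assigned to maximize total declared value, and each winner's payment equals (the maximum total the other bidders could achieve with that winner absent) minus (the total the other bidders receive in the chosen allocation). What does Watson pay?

Efficient allocation: Ghosh→Lot F ($80), Eriksen→Lot C ($126), Quispe→Lot B ($161), Watson→Lot A ($119); total welfare W = $486.
Watson receives Lot A at value $119, so the others get W − 119 = $367.
Without Watson: best allocation of the remaining 3 bidders over all 4 lots is Ghosh→Lot A ($149), Eriksen→Lot C ($126), Quispe→Lot B ($161), total $436.
VCG payment = (others' best without Watson) − (others' welfare with Watson) = 436 − 367 = $69.

Watson pays $69.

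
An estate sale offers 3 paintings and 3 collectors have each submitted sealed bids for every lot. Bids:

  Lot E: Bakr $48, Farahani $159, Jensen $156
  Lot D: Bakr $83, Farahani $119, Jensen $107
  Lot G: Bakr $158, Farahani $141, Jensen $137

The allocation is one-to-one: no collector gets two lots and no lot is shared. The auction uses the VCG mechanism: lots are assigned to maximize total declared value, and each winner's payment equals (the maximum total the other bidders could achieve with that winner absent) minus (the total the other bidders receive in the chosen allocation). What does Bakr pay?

Bakr pays $22.

Efficient allocation: Bakr→Lot G ($158), Farahani→Lot D ($119), Jensen→Lot E ($156); total welfare W = $433.
Bakr receives Lot G at value $158, so the others get W − 158 = $275.
Without Bakr: best allocation of the remaining 2 bidders over all 3 lots is Farahani→Lot G ($141), Jensen→Lot E ($156), total $297.
VCG payment = (others' best without Bakr) − (others' welfare with Bakr) = 297 − 275 = $22.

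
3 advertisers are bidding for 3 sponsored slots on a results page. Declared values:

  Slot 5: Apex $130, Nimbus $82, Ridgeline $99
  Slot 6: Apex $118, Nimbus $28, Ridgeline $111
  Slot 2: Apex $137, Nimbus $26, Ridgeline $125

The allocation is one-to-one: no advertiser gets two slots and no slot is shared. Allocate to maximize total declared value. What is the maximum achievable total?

Max total: $330

This is a one-to-one assignment (maximum-weight bipartite matching).
Optimal: Apex→Slot 2 ($137), Nimbus→Slot 5 ($82), Ridgeline→Slot 6 ($111) — total 137+82+111 = $330.
Next-best assignment: Apex→Slot 6, Nimbus→Slot 5, Ridgeline→Slot 2 = $325.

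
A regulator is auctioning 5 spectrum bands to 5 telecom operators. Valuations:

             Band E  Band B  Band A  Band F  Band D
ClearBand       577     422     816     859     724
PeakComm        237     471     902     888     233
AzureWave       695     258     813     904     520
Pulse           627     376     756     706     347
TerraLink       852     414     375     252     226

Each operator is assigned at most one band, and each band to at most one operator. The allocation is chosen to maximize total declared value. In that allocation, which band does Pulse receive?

Pulse receives Band B.

Optimal: ClearBand→Band D ($724M), PeakComm→Band A ($902M), AzureWave→Band F ($904M), Pulse→Band B ($376M), TerraLink→Band E ($852M) — total 724+902+904+376+852 = $3758M.
Column-greedy (each band in turn goes to its best remaining operator) gives $3390M, worse by 368.
Next-best assignment: ClearBand→Band D, PeakComm→Band B, AzureWave→Band F, Pulse→Band A, TerraLink→Band E = $3707M.
Pulse's own top band is Band A ($756M), but forcing Pulse→Band A and reassigning the rest optimally gives only $3707M — worse by 51.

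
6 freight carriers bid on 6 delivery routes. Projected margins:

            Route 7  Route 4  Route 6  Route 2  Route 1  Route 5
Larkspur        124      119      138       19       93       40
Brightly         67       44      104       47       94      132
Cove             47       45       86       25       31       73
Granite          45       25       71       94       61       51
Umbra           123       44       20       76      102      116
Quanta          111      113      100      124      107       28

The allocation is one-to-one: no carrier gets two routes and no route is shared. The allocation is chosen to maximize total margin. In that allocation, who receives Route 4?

This is the linear assignment problem.
Optimal: Larkspur→Route 4 ($119k), Brightly→Route 5 ($132k), Cove→Route 6 ($86k), Granite→Route 2 ($94k), Umbra→Route 7 ($123k), Quanta→Route 1 ($107k) — total 119+132+86+94+123+107 = $661k.
Row-greedy (each carrier in turn takes its best remaining route) gives $626k, worse by 35.
No other one-to-one assignment exceeds $661k.
Larkspur's own top route is Route 6 ($138k), but forcing Larkspur→Route 6 and reassigning the rest optimally gives only $639k — worse by 22.

Larkspur receives Route 4.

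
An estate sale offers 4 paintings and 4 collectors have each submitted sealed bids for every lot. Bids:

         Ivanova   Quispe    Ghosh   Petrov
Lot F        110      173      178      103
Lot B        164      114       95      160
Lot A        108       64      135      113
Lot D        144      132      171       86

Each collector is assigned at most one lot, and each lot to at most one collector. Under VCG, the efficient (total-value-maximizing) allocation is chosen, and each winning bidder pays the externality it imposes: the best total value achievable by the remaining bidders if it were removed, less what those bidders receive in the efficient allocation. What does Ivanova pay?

Ivanova pays $47.

Efficient allocation: Ivanova→Lot B ($164), Quispe→Lot F ($173), Ghosh→Lot D ($171), Petrov→Lot A ($113); total welfare W = $621.
Ivanova receives Lot B at value $164, so the others get W − 164 = $457.
Without Ivanova: best allocation of the remaining 3 bidders over all 4 lots is Quispe→Lot F ($173), Ghosh→Lot D ($171), Petrov→Lot B ($160), total $504.
VCG payment = (others' best without Ivanova) − (others' welfare with Ivanova) = 504 − 457 = $47.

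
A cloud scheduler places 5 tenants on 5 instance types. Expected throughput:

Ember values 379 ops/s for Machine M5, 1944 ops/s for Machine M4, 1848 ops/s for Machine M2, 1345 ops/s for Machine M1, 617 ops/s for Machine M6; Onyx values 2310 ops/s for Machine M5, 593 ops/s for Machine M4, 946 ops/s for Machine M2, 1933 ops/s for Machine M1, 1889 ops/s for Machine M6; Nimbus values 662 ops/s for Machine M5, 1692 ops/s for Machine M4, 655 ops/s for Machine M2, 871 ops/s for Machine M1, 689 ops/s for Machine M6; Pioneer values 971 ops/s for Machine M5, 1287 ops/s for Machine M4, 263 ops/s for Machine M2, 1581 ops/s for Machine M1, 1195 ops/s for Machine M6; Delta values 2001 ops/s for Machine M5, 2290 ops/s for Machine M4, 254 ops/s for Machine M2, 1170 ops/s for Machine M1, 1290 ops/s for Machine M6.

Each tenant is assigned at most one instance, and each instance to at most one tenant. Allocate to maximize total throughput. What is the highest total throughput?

Max total: 9011 ops/s

Treat this as an assignment problem: match each tenant to one instance.
Optimal: Ember→Machine M2 (1848 ops/s), Onyx→Machine M6 (1889 ops/s), Nimbus→Machine M4 (1692 ops/s), Pioneer→Machine M1 (1581 ops/s), Delta→Machine M5 (2001 ops/s) — total 1848+1889+1692+1581+2001 = 9011 ops/s.
Row-greedy (each tenant in turn takes its best remaining instance) gives 6574 ops/s, worse by 2437.
Next-best assignment: Ember→Machine M2, Onyx→Machine M5, Nimbus→Machine M4, Pioneer→Machine M1, Delta→Machine M6 = 8721 ops/s.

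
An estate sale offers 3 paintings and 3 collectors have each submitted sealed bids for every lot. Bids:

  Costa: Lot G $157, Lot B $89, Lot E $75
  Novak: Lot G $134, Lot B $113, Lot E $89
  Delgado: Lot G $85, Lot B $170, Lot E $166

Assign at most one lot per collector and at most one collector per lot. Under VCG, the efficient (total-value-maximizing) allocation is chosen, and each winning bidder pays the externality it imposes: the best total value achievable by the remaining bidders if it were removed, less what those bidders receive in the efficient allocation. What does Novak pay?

Novak pays $4.

Efficient allocation: Costa→Lot G ($157), Novak→Lot B ($113), Delgado→Lot E ($166); total welfare W = $436.
Novak receives Lot B at value $113, so the others get W − 113 = $323.
Without Novak: best allocation of the remaining 2 bidders over all 3 lots is Costa→Lot G ($157), Delgado→Lot B ($170), total $327.
VCG payment = (others' best without Novak) − (others' welfare with Novak) = 327 − 323 = $4.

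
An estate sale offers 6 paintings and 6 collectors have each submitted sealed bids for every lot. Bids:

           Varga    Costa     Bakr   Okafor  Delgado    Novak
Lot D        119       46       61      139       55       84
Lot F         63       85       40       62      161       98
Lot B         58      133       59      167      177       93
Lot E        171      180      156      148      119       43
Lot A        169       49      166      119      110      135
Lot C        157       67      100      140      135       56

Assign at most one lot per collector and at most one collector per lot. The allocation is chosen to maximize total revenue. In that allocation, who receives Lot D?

Okafor receives Lot D.

Optimal: Varga→Lot C ($157), Costa→Lot E ($180), Bakr→Lot A ($166), Okafor→Lot D ($139), Delgado→Lot B ($177), Novak→Lot F ($98) — total 157+180+166+139+177+98 = $917.
Row-greedy (each collector in turn takes its best remaining lot) gives $855, worse by 62.
Okafor's own top lot is Lot B ($167), but forcing Okafor→Lot B and reassigning the rest optimally gives only $915 — worse by 2.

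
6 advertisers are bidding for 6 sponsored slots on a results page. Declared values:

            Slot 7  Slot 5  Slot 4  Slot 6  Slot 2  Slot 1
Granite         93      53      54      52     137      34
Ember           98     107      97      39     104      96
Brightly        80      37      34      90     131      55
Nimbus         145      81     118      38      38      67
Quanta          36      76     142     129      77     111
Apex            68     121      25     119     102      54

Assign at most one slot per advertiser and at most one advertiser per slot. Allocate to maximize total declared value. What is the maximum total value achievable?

Maximum total: $731

Optimal: Granite→Slot 2 ($137), Ember→Slot 1 ($96), Brightly→Slot 6 ($90), Nimbus→Slot 7 ($145), Quanta→Slot 4 ($142), Apex→Slot 5 ($121) — total 137+96+90+145+142+121 = $731.
Row-greedy (each advertiser in turn takes its best remaining slot) gives $675, worse by 56.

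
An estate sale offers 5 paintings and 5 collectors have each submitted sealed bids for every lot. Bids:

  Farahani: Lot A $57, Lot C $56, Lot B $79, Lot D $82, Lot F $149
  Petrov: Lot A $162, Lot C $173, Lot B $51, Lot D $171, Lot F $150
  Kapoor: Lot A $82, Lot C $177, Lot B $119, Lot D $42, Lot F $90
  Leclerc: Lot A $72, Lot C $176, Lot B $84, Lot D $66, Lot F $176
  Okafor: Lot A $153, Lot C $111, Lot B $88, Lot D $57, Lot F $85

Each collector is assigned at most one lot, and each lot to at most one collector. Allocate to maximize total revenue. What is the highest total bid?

Max total: $768

Optimal: Farahani→Lot F ($149), Petrov→Lot D ($171), Kapoor→Lot B ($119), Leclerc→Lot C ($176), Okafor→Lot A ($153) — total 149+171+119+176+153 = $768.
Column-greedy (each lot in turn goes to its best remaining collector) gives $685, worse by 83.
Next-best assignment: Farahani→Lot B, Petrov→Lot D, Kapoor→Lot C, Leclerc→Lot F, Okafor→Lot A = $756.
No other one-to-one assignment exceeds $768.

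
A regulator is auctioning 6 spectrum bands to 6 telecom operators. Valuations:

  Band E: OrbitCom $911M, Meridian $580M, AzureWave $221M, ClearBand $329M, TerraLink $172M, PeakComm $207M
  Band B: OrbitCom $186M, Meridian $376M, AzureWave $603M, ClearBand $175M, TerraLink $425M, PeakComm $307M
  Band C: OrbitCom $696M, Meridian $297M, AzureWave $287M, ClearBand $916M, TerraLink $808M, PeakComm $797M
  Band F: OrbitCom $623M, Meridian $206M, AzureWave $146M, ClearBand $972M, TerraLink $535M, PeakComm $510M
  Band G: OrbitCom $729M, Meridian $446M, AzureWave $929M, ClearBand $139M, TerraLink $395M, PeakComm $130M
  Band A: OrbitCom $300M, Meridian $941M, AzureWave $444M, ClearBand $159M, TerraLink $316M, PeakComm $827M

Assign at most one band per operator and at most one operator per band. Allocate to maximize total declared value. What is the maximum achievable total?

Maximum total: $4975M

This is the linear assignment problem.
Optimal: OrbitCom→Band E ($911M), Meridian→Band A ($941M), AzureWave→Band G ($929M), ClearBand→Band F ($972M), TerraLink→Band B ($425M), PeakComm→Band C ($797M) — total 911+941+929+972+425+797 = $4975M.
Max-entry greedy (repeatedly take the single best remaining cell) gives $4868M, worse by 107.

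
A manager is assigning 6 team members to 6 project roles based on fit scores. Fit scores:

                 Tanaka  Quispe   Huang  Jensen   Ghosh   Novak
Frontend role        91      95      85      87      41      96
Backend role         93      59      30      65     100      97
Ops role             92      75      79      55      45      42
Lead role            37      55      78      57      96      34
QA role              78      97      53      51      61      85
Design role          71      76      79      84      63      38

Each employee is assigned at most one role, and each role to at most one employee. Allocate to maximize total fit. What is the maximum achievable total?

This is the linear assignment problem.
Optimal: Tanaka→Ops role (92 pts), Quispe→QA role (97 pts), Huang→Frontend role (85 pts), Jensen→Design role (84 pts), Ghosh→Lead role (96 pts), Novak→Backend role (97 pts) — total 92+97+85+84+96+97 = 551 pts.
Column-greedy (each role in turn goes to its best remaining employee) gives 547 pts, worse by 4.
Next-best assignment: Tanaka→Ops role, Quispe→QA role, Huang→Design role, Jensen→Frontend role, Ghosh→Lead role, Novak→Backend role = 548 pts.

Max total: 551 pts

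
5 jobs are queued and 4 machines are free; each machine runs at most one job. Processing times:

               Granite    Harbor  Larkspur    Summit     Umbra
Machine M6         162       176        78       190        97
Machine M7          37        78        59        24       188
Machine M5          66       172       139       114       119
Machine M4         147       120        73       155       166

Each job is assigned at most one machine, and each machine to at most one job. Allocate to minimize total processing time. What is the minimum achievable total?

Optimal: Umbra→Machine M6 (97 min), Summit→Machine M7 (24 min), Granite→Machine M5 (66 min), Larkspur→Machine M4 (73 min) — total 97+24+66+73 = 260 min.
Row-greedy (each job in turn takes its cheapest remaining machine) gives 349 min, worse by 89.
Swapping Granite↔Larkspur (Granite→Machine M4 147 min, Larkspur→Machine M5 139 min) adds 147.
No other one-to-one assignment undercuts 260 min.

Min total: 260 min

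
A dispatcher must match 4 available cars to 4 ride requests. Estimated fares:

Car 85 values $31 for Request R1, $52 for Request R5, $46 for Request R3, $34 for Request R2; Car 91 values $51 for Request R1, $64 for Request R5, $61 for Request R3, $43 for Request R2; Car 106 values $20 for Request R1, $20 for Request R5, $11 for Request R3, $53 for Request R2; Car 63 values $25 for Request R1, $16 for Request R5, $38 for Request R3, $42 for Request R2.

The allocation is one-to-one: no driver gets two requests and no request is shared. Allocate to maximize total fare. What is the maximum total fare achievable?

Max total: $194

Optimal: Car 85→Request R5 ($52), Car 91→Request R1 ($51), Car 106→Request R2 ($53), Car 63→Request R3 ($38) — total 52+51+53+38 = $194.
Row-greedy (each driver in turn takes its best remaining request) gives $191, worse by 3.
Next-best assignment: Car 85→Request R5, Car 91→Request R3, Car 106→Request R2, Car 63→Request R1 = $191.
Swapping Car 106↔Car 63 (Car 106→Request R3 $11, Car 63→Request R2 $42) loses 38.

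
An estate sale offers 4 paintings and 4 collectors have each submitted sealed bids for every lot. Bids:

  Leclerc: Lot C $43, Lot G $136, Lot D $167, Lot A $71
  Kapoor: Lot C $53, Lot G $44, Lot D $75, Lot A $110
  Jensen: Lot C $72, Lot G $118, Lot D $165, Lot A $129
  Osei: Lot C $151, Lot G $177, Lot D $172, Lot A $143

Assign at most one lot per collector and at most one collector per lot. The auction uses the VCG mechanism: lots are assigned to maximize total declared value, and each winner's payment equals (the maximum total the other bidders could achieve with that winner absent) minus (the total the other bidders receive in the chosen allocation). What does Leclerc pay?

Leclerc pays $26.

Efficient allocation: Leclerc→Lot G ($136), Kapoor→Lot A ($110), Jensen→Lot D ($165), Osei→Lot C ($151); total welfare W = $562.
Leclerc receives Lot G at value $136, so the others get W − 136 = $426.
Without Leclerc: best allocation of the remaining 3 bidders over all 4 lots is Kapoor→Lot A ($110), Jensen→Lot D ($165), Osei→Lot G ($177), total $452.
VCG payment = (others' best without Leclerc) − (others' welfare with Leclerc) = 452 − 426 = $26.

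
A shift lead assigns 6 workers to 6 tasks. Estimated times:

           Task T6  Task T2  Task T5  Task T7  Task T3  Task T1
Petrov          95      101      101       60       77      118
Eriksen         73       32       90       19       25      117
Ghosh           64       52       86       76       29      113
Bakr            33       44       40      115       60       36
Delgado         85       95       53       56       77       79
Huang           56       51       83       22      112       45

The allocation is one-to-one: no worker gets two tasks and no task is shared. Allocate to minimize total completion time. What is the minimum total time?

Minimum total: 252 min

This is a one-to-one assignment (minimum-cost bipartite matching).
Optimal: Petrov→Task T7 (60 min), Eriksen→Task T2 (32 min), Ghosh→Task T3 (29 min), Bakr→Task T6 (33 min), Delgado→Task T5 (53 min), Huang→Task T1 (45 min) — total 60+32+29+33+53+45 = 252 min.
Min-entry greedy (repeatedly take the single cheapest remaining cell) gives 280 min, worse by 28.
Next-best assignment: Petrov→Task T7, Eriksen→Task T2, Ghosh→Task T3, Bakr→Task T1, Delgado→Task T5, Huang→Task T6 = 266 min.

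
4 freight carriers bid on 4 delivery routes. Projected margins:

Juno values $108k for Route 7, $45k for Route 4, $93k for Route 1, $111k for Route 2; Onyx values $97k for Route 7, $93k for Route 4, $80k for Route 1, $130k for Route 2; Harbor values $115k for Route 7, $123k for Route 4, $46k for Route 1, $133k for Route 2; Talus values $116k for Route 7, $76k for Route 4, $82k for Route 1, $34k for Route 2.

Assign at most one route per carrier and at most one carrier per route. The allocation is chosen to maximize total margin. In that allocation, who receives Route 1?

Optimal: Juno→Route 1 ($93k), Onyx→Route 2 ($130k), Harbor→Route 4 ($123k), Talus→Route 7 ($116k) — total 93+130+123+116 = $462k.
No other one-to-one assignment exceeds $462k.
Juno's own top route is Route 2 ($111k), but forcing Juno→Route 2 and reassigning the rest optimally gives only $430k — worse by 32.

Juno receives Route 1.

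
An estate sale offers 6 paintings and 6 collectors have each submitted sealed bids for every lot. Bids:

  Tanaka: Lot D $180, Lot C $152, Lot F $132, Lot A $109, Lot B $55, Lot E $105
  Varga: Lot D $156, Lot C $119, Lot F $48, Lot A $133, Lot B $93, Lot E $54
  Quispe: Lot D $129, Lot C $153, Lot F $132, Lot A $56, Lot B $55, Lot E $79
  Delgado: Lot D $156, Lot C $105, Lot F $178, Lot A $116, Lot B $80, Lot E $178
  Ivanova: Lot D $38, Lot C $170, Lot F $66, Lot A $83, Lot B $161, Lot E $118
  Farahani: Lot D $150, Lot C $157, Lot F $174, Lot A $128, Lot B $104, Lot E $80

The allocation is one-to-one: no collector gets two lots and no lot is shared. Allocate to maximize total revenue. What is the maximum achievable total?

Optimal: Tanaka→Lot D ($180), Varga→Lot A ($133), Quispe→Lot C ($153), Delgado→Lot E ($178), Ivanova→Lot B ($161), Farahani→Lot F ($174) — total 180+133+153+178+161+174 = $979.
Swapping Tanaka↔Farahani (Tanaka→Lot F $132, Farahani→Lot D $150) loses 72.
No other one-to-one assignment exceeds $979.

Maximum total: $979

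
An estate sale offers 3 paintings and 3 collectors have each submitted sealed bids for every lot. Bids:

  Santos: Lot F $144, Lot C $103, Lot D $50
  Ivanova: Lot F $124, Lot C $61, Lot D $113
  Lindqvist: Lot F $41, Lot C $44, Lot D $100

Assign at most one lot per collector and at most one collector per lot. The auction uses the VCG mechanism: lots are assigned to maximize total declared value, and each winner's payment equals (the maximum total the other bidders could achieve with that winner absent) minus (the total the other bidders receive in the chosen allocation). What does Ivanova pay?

Ivanova pays $41.

Efficient allocation: Santos→Lot C ($103), Ivanova→Lot F ($124), Lindqvist→Lot D ($100); total welfare W = $327.
Ivanova receives Lot F at value $124, so the others get W − 124 = $203.
Without Ivanova: best allocation of the remaining 2 bidders over all 3 lots is Santos→Lot F ($144), Lindqvist→Lot D ($100), total $244.
VCG payment = (others' best without Ivanova) − (others' welfare with Ivanova) = 244 − 203 = $41.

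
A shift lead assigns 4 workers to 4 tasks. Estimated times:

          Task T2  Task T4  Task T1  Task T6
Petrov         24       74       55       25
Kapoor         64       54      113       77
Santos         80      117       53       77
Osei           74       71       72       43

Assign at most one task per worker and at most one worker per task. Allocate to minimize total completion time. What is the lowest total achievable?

Optimal: Petrov→Task T2 (24 min), Kapoor→Task T4 (54 min), Santos→Task T1 (53 min), Osei→Task T6 (43 min) — total 24+54+53+43 = 174 min.
Next-best assignment: Petrov→Task T6, Kapoor→Task T4, Santos→Task T1, Osei→Task T2 = 206 min.
Swapping Osei↔Kapoor (Osei→Task T4 71 min, Kapoor→Task T6 77 min) adds 51.
Every other assignment is strictly worse.

Minimum total: 174 min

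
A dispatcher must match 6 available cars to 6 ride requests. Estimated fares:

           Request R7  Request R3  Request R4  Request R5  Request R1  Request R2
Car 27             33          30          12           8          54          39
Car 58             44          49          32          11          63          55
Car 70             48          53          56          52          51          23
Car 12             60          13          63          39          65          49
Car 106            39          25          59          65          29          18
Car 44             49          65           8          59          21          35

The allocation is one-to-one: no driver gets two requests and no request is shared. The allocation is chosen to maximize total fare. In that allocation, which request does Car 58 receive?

Car 58 receives Request R2.

This is the linear assignment problem.
Optimal: Car 27→Request R1 ($54), Car 58→Request R2 ($55), Car 70→Request R4 ($56), Car 12→Request R7 ($60), Car 106→Request R5 ($65), Car 44→Request R3 ($65) — total 54+55+56+60+65+65 = $355.
Column-greedy (each request in turn goes to its best remaining driver) gives $338, worse by 17.
Next-best assignment: Car 27→Request R1, Car 58→Request R2, Car 70→Request R7, Car 12→Request R4, Car 106→Request R5, Car 44→Request R3 = $350.
Swapping Car 58↔Car 44 (Car 58→Request R3 $49, Car 44→Request R2 $35) loses 36.
Car 58's own top request is Request R1 ($63), but forcing Car 58→Request R1 and reassigning the rest optimally gives only $348 — worse by 7.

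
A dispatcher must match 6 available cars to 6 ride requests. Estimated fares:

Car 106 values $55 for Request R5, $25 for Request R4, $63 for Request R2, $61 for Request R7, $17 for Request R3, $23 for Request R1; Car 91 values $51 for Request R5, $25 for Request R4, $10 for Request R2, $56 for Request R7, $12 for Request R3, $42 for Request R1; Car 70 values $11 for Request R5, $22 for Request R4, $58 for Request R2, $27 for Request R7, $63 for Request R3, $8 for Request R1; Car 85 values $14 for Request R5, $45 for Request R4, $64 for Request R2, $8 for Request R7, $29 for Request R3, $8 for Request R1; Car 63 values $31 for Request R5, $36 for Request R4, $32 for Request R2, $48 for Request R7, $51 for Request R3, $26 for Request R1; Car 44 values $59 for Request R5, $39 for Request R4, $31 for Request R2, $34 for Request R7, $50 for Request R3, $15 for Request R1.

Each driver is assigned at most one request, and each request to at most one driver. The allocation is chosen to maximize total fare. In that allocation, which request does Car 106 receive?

Car 106 receives Request R7.

Optimal: Car 106→Request R7 ($61), Car 91→Request R1 ($42), Car 70→Request R3 ($63), Car 85→Request R2 ($64), Car 63→Request R4 ($36), Car 44→Request R5 ($59) — total 61+42+63+64+36+59 = $325.
Row-greedy (each driver in turn takes its best remaining request) gives $273, worse by 52.
Swapping Car 91↔Car 44 (Car 91→Request R5 $51, Car 44→Request R1 $15) loses 35.
Car 106's own top request is Request R2 ($63), but forcing Car 106→Request R2 and reassigning the rest optimally gives only $320 — worse by 5.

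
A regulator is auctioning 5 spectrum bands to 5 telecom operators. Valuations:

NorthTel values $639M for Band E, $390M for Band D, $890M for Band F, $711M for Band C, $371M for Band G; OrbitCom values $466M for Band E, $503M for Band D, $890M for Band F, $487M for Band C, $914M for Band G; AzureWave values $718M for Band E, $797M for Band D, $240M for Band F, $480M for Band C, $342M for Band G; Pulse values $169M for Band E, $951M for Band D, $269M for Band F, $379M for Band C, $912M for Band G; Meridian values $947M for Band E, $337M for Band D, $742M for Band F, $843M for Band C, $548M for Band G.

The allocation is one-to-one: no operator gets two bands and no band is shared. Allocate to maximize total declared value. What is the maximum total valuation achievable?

Max total: $4316M

Optimal: NorthTel→Band F ($890M), OrbitCom→Band G ($914M), AzureWave→Band E ($718M), Pulse→Band D ($951M), Meridian→Band C ($843M) — total 890+914+718+951+843 = $4316M.
Column-greedy (each band in turn goes to its best remaining operator) gives $3617M, worse by 699.
Next-best assignment: NorthTel→Band C, OrbitCom→Band F, AzureWave→Band D, Pulse→Band G, Meridian→Band E = $4257M.
Every other assignment is strictly worse.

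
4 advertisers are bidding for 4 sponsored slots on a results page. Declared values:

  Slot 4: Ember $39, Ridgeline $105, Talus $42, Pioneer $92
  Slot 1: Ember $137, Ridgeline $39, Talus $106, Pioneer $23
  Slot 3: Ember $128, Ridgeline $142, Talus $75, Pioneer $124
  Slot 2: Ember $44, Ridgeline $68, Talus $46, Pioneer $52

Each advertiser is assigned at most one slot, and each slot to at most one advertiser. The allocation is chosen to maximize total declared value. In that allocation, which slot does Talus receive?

Optimal: Ember→Slot 1 ($137), Ridgeline→Slot 3 ($142), Talus→Slot 2 ($46), Pioneer→Slot 4 ($92) — total 137+142+46+92 = $417.
Column-greedy (each slot in turn goes to its best remaining advertiser) gives $412, worse by 5.
Next-best assignment: Ember→Slot 1, Ridgeline→Slot 4, Talus→Slot 2, Pioneer→Slot 3 = $412.
Swapping Ember↔Talus (Ember→Slot 2 $44, Talus→Slot 1 $106) loses 33.
Checked against all permutations: $417 is optimal.
Talus's own top slot is Slot 1 ($106), but forcing Talus→Slot 1 and reassigning the rest optimally gives only $394 — worse by 23.

Talus receives Slot 2.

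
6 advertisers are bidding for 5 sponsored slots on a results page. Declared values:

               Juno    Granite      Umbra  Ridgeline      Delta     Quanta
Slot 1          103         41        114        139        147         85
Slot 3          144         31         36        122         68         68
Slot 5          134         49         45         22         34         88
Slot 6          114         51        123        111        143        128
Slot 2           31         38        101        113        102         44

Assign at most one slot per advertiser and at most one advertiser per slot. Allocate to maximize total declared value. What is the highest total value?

Optimal: Delta→Slot 1 ($147), Ridgeline→Slot 3 ($122), Juno→Slot 5 ($134), Quanta→Slot 6 ($128), Umbra→Slot 2 ($101) — total 147+122+134+128+101 = $632.
Column-greedy (each slot in turn goes to its best remaining advertiser) gives $615, worse by 17.
Next-best assignment: Ridgeline→Slot 1, Juno→Slot 3, Quanta→Slot 5, Delta→Slot 6, Umbra→Slot 2 = $615.
Checked against all permutations: $632 is optimal.

Maximum total: $632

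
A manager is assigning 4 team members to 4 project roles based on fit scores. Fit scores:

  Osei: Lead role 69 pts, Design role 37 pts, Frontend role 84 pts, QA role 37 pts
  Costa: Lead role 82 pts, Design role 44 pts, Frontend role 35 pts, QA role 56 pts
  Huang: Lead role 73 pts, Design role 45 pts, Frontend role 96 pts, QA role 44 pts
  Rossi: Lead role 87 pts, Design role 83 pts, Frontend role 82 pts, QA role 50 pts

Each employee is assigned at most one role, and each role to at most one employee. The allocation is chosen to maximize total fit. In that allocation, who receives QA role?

Costa receives QA role.

Treat this as an assignment problem: match each employee to one role.
Optimal: Osei→Lead role (69 pts), Costa→QA role (56 pts), Huang→Frontend role (96 pts), Rossi→Design role (83 pts) — total 69+56+96+83 = 304 pts.
Row-greedy (each employee in turn takes its best remaining role) gives 261 pts, worse by 43.
Next-best assignment: Osei→QA role, Costa→Lead role, Huang→Frontend role, Rossi→Design role = 298 pts.
Costa's own top role is Lead role (82 pts), but forcing Costa→Lead role and reassigning the rest optimally gives only 298 pts — worse by 6.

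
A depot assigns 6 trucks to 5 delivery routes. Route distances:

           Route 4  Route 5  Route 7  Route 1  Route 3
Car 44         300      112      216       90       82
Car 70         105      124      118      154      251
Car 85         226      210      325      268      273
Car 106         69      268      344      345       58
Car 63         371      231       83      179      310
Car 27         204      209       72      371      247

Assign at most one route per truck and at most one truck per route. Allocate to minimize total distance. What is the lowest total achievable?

Minimum total: 526 km

Optimal: Car 70→Route 4 (105 km), Car 44→Route 5 (112 km), Car 27→Route 7 (72 km), Car 63→Route 1 (179 km), Car 106→Route 3 (58 km) — total 105+112+72+179+58 = 526 km.
Column-greedy (each route in turn goes to its cheapest remaining truck) gives 680 km, worse by 154.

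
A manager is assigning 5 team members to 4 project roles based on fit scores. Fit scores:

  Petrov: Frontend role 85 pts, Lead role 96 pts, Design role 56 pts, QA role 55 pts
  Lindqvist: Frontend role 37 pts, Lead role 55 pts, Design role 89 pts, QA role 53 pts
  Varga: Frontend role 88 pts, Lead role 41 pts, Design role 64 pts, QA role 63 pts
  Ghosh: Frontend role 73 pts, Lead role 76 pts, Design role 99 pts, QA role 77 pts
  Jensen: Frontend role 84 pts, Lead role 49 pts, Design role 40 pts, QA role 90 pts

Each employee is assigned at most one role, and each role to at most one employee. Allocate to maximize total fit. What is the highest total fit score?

This is the linear assignment problem.
Optimal: Varga→Frontend role (88 pts), Petrov→Lead role (96 pts), Ghosh→Design role (99 pts), Jensen→QA role (90 pts) — total 88+96+99+90 = 373 pts.
Row-greedy (each employee in turn takes its best remaining role) gives 350 pts, worse by 23.
No other one-to-one assignment exceeds 373 pts.

Maximum total: 373 pts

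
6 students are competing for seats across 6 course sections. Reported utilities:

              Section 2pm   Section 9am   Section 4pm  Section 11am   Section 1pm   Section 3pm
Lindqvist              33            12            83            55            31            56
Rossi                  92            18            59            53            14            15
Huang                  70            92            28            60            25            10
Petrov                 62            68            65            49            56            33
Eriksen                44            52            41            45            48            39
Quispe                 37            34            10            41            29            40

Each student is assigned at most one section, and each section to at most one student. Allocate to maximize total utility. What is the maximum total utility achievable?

Maximum total: 408 points

This is a one-to-one assignment (maximum-weight bipartite matching).
Optimal: Lindqvist→Section 4pm (83 points), Rossi→Section 2pm (92 points), Huang→Section 9am (92 points), Petrov→Section 1pm (56 points), Eriksen→Section 11am (45 points), Quispe→Section 3pm (40 points) — total 83+92+92+56+45+40 = 408 points.
Column-greedy (each section in turn goes to its best remaining student) gives 404 points, worse by 4.
Swapping Petrov↔Huang (Petrov→Section 9am 68 points, Huang→Section 1pm 25 points) loses 55.
Checked against all permutations: 408 points is optimal.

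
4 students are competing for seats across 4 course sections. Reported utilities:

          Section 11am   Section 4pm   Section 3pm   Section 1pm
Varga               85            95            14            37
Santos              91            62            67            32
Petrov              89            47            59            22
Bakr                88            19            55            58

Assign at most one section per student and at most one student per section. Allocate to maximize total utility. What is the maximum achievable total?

Treat this as an assignment problem: match each student to one section.
Optimal: Varga→Section 4pm (95 points), Santos→Section 3pm (67 points), Petrov→Section 11am (89 points), Bakr→Section 1pm (58 points) — total 95+67+89+58 = 309 points.
Swapping Santos↔Petrov (Santos→Section 11am 91 points, Petrov→Section 3pm 59 points) loses 6.
No other one-to-one assignment exceeds 309 points.

Maximum total: 309 points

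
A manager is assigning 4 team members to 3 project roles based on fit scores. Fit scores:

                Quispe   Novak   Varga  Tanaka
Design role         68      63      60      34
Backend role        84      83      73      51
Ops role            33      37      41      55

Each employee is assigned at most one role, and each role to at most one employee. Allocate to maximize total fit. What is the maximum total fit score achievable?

Optimal: Quispe→Design role (68 pts), Novak→Backend role (83 pts), Tanaka→Ops role (55 pts) — total 68+83+55 = 206 pts.
Max-entry greedy (repeatedly take the single best remaining cell) gives 202 pts, worse by 4.

Maximum total: 206 pts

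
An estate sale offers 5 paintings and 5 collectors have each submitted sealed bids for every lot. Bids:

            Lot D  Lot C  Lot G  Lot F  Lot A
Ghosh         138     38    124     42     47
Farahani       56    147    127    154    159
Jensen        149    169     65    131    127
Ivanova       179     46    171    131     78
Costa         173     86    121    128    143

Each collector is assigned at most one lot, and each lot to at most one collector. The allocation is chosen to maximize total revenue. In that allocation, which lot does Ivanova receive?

This is a one-to-one assignment (maximum-weight bipartite matching).
Optimal: Ghosh→Lot D ($138), Farahani→Lot F ($154), Jensen→Lot C ($169), Ivanova→Lot G ($171), Costa→Lot A ($143) — total 138+154+169+171+143 = $775.
Max-entry greedy (repeatedly take the single best remaining cell) gives $759, worse by 16.
Ivanova's own top lot is Lot D ($179), but forcing Ivanova→Lot D and reassigning the rest optimally gives only $769 — worse by 6.

Ivanova receives Lot G.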